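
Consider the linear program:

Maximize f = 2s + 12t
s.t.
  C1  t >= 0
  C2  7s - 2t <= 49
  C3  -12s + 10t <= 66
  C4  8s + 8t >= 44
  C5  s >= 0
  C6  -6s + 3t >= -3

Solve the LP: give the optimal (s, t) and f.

s = 19/2, t = 18, maximum f = 235

Extreme points and f = 2s + 12t:
  (0, 33/5) → f = 396/5
  (19/2, 18) → f = 235
  (0, 11/2) → f = 66
  (13/6, 10/3) → f = 133/3

The optimum lies where -12s + 10t = 66 and -6s + 3t = -3.
Solving simultaneously gives s = 19/2, t = 18.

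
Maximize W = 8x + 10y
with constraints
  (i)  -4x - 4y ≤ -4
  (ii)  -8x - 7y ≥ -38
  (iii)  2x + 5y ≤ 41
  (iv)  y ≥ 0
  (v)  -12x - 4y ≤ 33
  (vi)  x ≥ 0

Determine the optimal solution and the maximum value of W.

x = 0, y = 38/7, maximum W = 380/7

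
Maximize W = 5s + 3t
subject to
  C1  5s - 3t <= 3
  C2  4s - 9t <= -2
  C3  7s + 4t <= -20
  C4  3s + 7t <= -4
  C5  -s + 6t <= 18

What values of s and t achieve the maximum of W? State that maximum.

s = -124/37, t = 32/37, maximum W = -524/37

Extreme points and W = 5s + 3t:
  (-188/79, -66/79) → W = -1138/79
  (-124/37, 32/37) → W = -524/37
  (-6, 2) → W = -24
The feasible region is unbounded (it extends along (-6, -1), (-9, -4)), but W strictly decreases along every unbounded feasible direction, so there is no improving ray and the maximum is attained at a vertex.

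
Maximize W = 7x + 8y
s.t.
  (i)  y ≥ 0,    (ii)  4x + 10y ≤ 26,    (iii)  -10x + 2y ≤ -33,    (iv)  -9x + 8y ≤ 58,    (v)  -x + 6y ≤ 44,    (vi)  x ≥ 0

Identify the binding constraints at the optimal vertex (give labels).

Vertices and W = 7x + 8y:
  (13/2, 0) → W = 91/2
  (33/10, 0) → W = 231/10
  (191/54, 32/27) → W = 1849/54

The maximum is at (13/2, 0). Substituting into each constraint, equality holds for (i) and (ii); the remaining constraints have slack.

(i) and (ii)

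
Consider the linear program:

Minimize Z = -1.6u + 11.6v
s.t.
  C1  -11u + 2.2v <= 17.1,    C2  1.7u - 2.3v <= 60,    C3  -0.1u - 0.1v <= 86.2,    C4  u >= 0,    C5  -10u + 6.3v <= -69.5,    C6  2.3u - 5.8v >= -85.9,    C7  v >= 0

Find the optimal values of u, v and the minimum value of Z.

u = 600/17, v = 0, minimum Z = -960/17

Vertices and Z = -1.6u + 11.6v:
  (54557/457, 28403/457) → Z = 1210918/2285
  (600/17, 0) → Z = -960/17
  (94427/4351, 101885/4351) → Z = 5153914/21755
  (139/20, 0) → Z = -278/25

At the optimal vertex, 1.7u - 2.3v = 60 and v = 0.
Solving simultaneously gives u = 600/17, v = 0.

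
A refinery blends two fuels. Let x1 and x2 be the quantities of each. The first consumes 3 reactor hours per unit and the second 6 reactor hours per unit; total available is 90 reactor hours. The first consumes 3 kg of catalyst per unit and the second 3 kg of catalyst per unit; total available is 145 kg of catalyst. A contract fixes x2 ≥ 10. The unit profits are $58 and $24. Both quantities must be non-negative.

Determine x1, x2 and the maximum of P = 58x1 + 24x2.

Corner points and P = 58x1 + 24x2:
  (0, 15) → P = 360
  (0, 10) → P = 240
  (10, 10) → P = 820

x1 = 10, x2 = 10, maximum P = 820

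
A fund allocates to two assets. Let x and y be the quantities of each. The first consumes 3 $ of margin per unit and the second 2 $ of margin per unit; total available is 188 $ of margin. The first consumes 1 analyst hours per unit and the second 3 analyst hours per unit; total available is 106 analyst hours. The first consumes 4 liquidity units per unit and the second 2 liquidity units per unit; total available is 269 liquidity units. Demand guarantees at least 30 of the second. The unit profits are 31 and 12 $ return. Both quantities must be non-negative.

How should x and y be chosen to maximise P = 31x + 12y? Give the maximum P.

Extreme points and P = 31x + 12y:
  (0, 106/3) → P = 424
  (0, 30) → P = 360
  (16, 30) → P = 856

The binding constraints are x + 3y = 106 and y = 30.
Solving simultaneously gives x = 16, y = 30.

x = 16, y = 30, maximum P = 856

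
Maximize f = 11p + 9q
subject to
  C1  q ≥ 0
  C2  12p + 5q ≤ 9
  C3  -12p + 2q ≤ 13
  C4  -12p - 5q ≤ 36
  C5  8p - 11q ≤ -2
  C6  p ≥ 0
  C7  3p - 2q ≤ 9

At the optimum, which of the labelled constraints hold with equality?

Corner points and f = 11p + 9q:
  (89/172, 24/43) → f = 1843/172
  (0, 9/5) → f = 81/5
  (0, 2/11) → f = 18/11

The maximum is at (0, 9/5). Substituting into each constraint, equality holds for C2 and C6; the remaining constraints have slack.

C2 and C6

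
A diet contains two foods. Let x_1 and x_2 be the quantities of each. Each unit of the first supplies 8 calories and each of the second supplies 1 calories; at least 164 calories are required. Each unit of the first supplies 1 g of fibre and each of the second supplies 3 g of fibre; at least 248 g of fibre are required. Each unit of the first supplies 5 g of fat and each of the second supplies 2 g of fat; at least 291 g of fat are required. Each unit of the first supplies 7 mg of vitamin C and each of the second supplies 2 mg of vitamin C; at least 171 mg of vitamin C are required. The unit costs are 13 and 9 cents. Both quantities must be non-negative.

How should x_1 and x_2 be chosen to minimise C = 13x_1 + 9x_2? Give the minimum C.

x_1 = 29, x_2 = 73, minimum C = 1034

Vertices and C = 13x_1 + 9x_2:
  (0, 164) → C = 1476
  (248, 0) → C = 3224
  (37/11, 1508/11) → C = 14053/11
  (29, 73) → C = 1034
The feasible region is unbounded (it extends along (0, 1), (1, 0)), but C strictly increases along every unbounded feasible direction, so there is no improving ray and the minimum is attained at a vertex.

The binding constraints are x_1 + 3x_2 = 248 and 5x_1 + 2x_2 = 291.
Solving simultaneously gives x_1 = 29, x_2 = 73.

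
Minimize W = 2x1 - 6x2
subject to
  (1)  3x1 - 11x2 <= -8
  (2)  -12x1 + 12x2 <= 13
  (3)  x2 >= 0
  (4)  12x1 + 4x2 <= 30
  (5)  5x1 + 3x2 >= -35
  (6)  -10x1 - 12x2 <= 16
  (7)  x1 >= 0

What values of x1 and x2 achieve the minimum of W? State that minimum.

x1 = 77/48, x2 = 43/16, minimum W = -155/12

Feasible corners and W = 2x1 - 6x2:
  (149/72, 31/24) → W = -65/18
  (0, 8/11) → W = -48/11
  (77/48, 43/16) → W = -155/12
  (0, 13/12) → W = -13/2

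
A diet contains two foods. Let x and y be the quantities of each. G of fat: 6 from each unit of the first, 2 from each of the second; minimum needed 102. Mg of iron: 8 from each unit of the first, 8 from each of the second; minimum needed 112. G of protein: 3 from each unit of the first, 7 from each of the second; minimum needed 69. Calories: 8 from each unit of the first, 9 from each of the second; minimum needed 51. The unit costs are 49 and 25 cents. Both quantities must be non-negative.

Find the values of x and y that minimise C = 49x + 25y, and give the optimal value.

x = 16, y = 3, minimum C = 859

Vertices and C = 49x + 25y:
  (0, 51) → C = 1275
  (23, 0) → C = 1127
  (16, 3) → C = 859
The feasible region is unbounded (it extends along (0, 1), (1, 0)), but C strictly increases along every unbounded feasible direction, so there is no improving ray and the minimum is attained at a vertex.

The optimum lies where 6x + 2y = 102 and 3x + 7y = 69.
Solving simultaneously gives x = 16, y = 3.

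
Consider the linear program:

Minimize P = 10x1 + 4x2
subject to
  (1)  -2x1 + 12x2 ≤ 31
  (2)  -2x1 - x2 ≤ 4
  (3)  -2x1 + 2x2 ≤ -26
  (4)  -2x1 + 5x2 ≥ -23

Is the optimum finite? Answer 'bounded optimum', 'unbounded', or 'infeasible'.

Vertices and P = 10x1 + 4x2:
  (187/10, 57/10) → P = 1049/5
  (431/14, 54/7) → P = 2371/7
  (14, 1) → P = 144
The feasible region has finitely many vertices and no improving ray; the minimum is 144 at (14, 1).

bounded optimum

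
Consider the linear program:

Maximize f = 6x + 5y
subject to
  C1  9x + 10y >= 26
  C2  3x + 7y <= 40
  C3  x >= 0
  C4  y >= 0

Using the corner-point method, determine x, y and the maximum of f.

Corner points and f = 6x + 5y:
  (0, 13/5) → f = 13
  (26/9, 0) → f = 52/3
  (0, 40/7) → f = 200/7
  (40/3, 0) → f = 80

x = 40/3, y = 0, maximum f = 80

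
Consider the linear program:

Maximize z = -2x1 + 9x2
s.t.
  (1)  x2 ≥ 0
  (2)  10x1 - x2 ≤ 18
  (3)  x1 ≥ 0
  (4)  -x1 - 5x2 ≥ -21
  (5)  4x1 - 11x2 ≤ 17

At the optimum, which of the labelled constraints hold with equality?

(3) and (4)

Feasible corners and z = -2x1 + 9x2:
  (9/5, 0) → z = -18/5
  (0, 0) → z = 0
  (37/17, 64/17) → z = 502/17
  (0, 21/5) → z = 189/5

The maximum is at (0, 21/5). Substituting into each constraint, equality holds for (3) and (4); the remaining constraints have slack.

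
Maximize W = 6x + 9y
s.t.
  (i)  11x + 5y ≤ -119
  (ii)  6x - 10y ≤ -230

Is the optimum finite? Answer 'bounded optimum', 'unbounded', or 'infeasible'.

From the feasible point (-117/7, 454/35), moving in the direction (-5, 11) keeps every constraint satisfied while W increases without bound.

unbounded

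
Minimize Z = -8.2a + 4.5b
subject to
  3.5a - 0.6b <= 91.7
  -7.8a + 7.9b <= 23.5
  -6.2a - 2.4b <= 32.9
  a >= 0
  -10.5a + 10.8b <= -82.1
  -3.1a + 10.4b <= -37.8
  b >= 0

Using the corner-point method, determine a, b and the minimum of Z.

a = 26.2, b = 0, minimum Z = -214.84

Feasible corners and Z = -8.2a + 4.5b:
  (46550/1727, 15197/3454) → Z = -1390067/6908
  (131/5, 0) → Z = -5371/25
  (378/31, 0) → Z = -15498/155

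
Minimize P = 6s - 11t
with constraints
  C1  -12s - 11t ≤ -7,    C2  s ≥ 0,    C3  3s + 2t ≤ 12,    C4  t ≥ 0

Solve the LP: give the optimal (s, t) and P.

s = 0, t = 6, minimum P = -66

Extreme points and P = 6s - 11t:
  (0, 7/11) → P = -7
  (7/12, 0) → P = 7/2
  (0, 6) → P = -66
  (4, 0) → P = 24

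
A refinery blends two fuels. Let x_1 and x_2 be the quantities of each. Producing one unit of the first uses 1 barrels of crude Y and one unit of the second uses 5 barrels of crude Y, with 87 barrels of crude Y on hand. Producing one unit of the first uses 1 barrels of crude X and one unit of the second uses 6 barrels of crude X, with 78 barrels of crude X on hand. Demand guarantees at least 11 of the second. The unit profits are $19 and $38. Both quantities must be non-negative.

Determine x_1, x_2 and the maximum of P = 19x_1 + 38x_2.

Extreme points and P = 19x_1 + 38x_2:
  (0, 13) → P = 494
  (0, 11) → P = 418
  (12, 11) → P = 646

At the optimal vertex, x_1 + 6x_2 = 78 and x_2 = 11.
Solving simultaneously gives x_1 = 12, x_2 = 11.

x_1 = 12, x_2 = 11, maximum P = 646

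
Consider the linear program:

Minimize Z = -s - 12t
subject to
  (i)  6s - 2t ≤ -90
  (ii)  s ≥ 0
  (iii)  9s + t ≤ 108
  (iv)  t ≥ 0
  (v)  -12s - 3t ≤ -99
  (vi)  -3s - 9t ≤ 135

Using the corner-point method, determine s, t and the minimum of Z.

s = 0, t = 108, minimum Z = -1296

Extreme points and Z = -s - 12t:
  (0, 45) → Z = -540
  (21/4, 243/4) → Z = -2937/4
  (0, 108) → Z = -1296

The optimum lies where s = 0 and 9s + t = 108.
Solving simultaneously gives s = 0, t = 108.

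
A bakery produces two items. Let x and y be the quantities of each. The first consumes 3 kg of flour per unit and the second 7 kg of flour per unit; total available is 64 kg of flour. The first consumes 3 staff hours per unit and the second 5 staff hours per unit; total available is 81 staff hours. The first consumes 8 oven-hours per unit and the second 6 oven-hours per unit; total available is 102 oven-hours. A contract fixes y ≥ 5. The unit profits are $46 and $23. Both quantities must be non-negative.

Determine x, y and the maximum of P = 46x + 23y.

Corner points and P = 46x + 23y:
  (0, 64/7) → P = 1472/7
  (0, 5) → P = 115
  (165/19, 103/19) → P = 9959/19
  (9, 5) → P = 529

At the optimal vertex, 8x + 6y = 102 and y = 5.
Solving simultaneously gives x = 9, y = 5.

x = 9, y = 5, maximum P = 529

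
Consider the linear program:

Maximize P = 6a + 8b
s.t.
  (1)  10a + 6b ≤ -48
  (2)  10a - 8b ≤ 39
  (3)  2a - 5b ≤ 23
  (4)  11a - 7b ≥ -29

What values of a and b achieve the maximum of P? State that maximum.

Feasible corners and P = 6a + 8b:
  (-51/31, -163/31) → P = -1610/31
  (-15/4, -7/4) → P = -73/2
  (-306/41, -311/41) → P = -4324/41

a = -15/4, b = -7/4, maximum P = -73/2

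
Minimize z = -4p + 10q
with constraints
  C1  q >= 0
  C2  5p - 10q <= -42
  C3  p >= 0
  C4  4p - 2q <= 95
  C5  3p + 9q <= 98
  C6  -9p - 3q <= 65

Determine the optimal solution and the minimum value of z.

p = 0, q = 21/5, minimum z = 42

Corner points and z = -4p + 10q:
  (0, 21/5) → z = 42
  (602/75, 616/75) → z = 3752/75
  (0, 98/9) → z = 980/9

The optimum lies where 5p - 10q = -42 and p = 0.
Solving simultaneously gives p = 0, q = 21/5.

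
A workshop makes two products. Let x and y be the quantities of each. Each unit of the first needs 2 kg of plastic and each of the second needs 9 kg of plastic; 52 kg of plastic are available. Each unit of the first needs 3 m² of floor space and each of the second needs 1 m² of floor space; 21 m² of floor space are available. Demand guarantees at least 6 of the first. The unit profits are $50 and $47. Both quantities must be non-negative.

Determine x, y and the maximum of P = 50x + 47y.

Feasible corners and P = 50x + 47y:
  (7, 0) → P = 350
  (6, 0) → P = 300
  (6, 3) → P = 441

x = 6, y = 3, maximum P = 441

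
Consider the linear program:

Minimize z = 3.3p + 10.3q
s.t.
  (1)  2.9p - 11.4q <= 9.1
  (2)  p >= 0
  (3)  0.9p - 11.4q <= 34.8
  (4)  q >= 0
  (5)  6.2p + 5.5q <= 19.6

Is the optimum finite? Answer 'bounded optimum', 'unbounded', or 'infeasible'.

Vertices and z = 3.3p + 10.3q:
  (91/29, 0) → z = 3003/290
  (27349/8663, 42/8663) → z = 906843/86630
  (0, 0) → z = 0
  (0, 196/55) → z = 10094/275
The feasible region has finitely many vertices and no improving ray; the minimum is 0 at (0, 0).

bounded optimum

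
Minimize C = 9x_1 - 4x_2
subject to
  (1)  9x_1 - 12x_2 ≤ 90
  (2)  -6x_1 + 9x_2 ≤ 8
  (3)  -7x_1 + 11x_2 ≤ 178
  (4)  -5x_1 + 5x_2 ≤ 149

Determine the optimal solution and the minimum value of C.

The optimum lies where 9x_1 - 12x_2 = 90 and -5x_1 + 5x_2 = 149.
Solving simultaneously gives x_1 = -746/5, x_2 = -597/5.

x_1 = -746/5, x_2 = -597/5, minimum C = -4326/5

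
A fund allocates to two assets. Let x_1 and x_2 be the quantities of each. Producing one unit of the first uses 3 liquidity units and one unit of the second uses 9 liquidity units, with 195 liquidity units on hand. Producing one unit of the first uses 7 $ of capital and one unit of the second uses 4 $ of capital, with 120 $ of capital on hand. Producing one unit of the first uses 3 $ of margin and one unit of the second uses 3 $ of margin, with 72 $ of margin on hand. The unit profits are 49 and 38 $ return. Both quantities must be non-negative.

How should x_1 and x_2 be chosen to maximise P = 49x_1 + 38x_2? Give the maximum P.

x_1 = 8, x_2 = 16, maximum P = 1000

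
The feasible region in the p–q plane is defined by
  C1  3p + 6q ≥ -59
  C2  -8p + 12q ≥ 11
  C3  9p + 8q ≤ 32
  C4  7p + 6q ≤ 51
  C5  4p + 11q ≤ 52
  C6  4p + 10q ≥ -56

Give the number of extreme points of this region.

The feasible vertices (each the meet of two boundaries and inside every other half-plane) are:
  (-961/9, 392/9)
  (-127/3, 34/3)
  (74/43, 355/172)
  (-391/64, -101/32)
  (-64/67, 340/67)

5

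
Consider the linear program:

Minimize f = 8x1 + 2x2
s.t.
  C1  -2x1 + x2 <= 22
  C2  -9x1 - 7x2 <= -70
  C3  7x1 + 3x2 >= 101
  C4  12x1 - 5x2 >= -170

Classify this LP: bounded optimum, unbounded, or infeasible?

bounded optimum

Extreme points and f = 8x1 + 2x2:
  (35/13, 356/13) → f = 992/13
  (497/22, -419/22) → f = 1569/11
The feasible region has finitely many vertices and no improving ray; the minimum is 992/13 at (35/13, 356/13).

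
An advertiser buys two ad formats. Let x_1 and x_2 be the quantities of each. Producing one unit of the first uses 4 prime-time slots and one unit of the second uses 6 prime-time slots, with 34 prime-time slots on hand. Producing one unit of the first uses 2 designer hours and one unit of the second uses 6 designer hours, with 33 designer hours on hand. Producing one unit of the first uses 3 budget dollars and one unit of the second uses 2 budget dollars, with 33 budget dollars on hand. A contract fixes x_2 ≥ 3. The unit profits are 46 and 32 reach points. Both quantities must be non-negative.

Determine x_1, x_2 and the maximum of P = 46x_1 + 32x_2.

x_1 = 4, x_2 = 3, maximum P = 280

Corner points and P = 46x_1 + 32x_2:
  (0, 11/2) → P = 176
  (0, 3) → P = 96
  (1/2, 16/3) → P = 581/3
  (4, 3) → P = 280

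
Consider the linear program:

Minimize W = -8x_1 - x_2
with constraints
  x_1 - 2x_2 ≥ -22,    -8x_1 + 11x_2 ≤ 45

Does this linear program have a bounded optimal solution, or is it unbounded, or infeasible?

From the feasible point (152/5, 131/5), moving in the direction (2, 1) keeps every constraint satisfied while W decreases without bound.

unbounded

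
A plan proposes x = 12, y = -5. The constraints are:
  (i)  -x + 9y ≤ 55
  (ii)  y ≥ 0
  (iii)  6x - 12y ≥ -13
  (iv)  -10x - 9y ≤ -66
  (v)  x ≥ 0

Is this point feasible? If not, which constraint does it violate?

not feasible — violates (ii)

Constraint (ii): y = -5, which is not ≥ 0. All other constraints are satisfied.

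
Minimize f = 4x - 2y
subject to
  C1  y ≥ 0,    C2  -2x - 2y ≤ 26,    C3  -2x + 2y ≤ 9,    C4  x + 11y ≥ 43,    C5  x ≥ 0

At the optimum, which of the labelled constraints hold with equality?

Extreme points and f = 4x - 2y:
  (43, 0) → f = 172
  (0, 9/2) → f = -9
  (0, 43/11) → f = -86/11
The feasible region is unbounded (it extends along (1, 1), (1, 0)), but f strictly increases along every unbounded feasible direction, so there is no improving ray and the minimum is attained at a vertex.

The minimum is at (0, 9/2). Substituting into each constraint, equality holds for C3 and C5; the remaining constraints have slack.

C3 and C5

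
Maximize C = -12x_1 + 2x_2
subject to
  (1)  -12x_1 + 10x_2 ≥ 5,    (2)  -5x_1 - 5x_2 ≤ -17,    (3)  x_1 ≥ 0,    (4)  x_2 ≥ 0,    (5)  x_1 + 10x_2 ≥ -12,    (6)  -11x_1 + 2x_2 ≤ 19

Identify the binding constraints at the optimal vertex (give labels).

Vertices and C = -12x_1 + 2x_2:
  (29/22, 229/110) → C = -641/55
  (0, 17/5) → C = 34/5
  (0, 19/2) → C = 19
The feasible region is unbounded (it extends along (5, 6), (2, 11)), but C strictly decreases along every unbounded feasible direction, so there is no improving ray and the maximum is attained at a vertex.

The maximum is at (0, 19/2). Substituting into each constraint, equality holds for (3) and (6); the remaining constraints have slack.

(3) and (6)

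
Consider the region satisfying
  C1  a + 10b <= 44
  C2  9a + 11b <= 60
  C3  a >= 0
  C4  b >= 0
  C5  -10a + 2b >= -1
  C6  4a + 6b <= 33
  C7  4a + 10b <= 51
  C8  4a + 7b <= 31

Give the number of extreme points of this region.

5

Pairwise boundary intersections that survive every other constraint:
  (0, 22/5)
  (2/33, 145/33)
  (0, 0)
  (1/10, 0)
  (23/26, 51/13)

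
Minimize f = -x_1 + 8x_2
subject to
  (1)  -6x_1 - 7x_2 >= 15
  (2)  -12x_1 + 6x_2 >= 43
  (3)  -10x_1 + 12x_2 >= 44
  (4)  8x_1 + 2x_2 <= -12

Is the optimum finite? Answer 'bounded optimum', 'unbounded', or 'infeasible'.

From the feasible point (-244/71, 57/71), moving in the direction (-12, -10) keeps every constraint satisfied while f decreases without bound.

unbounded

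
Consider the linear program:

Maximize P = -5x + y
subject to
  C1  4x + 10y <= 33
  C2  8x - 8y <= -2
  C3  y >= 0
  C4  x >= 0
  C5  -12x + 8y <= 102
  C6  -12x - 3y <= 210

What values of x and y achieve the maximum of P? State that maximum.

x = 0, y = 33/10, maximum P = 33/10

Feasible corners and P = -5x + y:
  (61/28, 17/7) → P = -237/28
  (0, 33/10) → P = 33/10
  (0, 1/4) → P = 1/4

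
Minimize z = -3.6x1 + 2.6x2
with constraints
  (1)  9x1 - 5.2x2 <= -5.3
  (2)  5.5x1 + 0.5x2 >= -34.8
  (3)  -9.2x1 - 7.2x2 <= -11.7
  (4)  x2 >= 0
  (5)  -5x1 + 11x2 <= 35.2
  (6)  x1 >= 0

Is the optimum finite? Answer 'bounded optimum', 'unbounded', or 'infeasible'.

Extreme points and z = -3.6x1 + 2.6x2:
  (567/2816, 7703/5632) → z = 79727/28160
  (6237/3650, 2903/730) → z = 76429/18250
  (0, 1.625) → z = 4.225
  (0, 3.2) → z = 8.32
The feasible region has finitely many vertices and no improving ray; the minimum is 79727/28160 at (567/2816, 7703/5632).

bounded optimum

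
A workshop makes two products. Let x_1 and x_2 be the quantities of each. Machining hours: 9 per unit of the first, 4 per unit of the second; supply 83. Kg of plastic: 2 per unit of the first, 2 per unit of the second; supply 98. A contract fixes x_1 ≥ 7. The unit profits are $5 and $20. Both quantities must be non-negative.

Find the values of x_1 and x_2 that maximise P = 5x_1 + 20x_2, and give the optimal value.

The optimum lies where 9x_1 + 4x_2 = 83 and x_1 = 7.
Solving simultaneously gives x_1 = 7, x_2 = 5.

x_1 = 7, x_2 = 5, maximum P = 135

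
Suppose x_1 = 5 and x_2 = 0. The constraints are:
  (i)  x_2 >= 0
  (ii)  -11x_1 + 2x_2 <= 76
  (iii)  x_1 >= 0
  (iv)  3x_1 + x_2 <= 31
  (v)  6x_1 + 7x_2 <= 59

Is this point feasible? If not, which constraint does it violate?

(i): 0 ≥ 0 ✓
(ii): -55 ≤ 76 ✓
(iii): 5 ≥ 0 ✓
(iv): 15 ≤ 31 ✓
(v): 30 ≤ 59 ✓

feasible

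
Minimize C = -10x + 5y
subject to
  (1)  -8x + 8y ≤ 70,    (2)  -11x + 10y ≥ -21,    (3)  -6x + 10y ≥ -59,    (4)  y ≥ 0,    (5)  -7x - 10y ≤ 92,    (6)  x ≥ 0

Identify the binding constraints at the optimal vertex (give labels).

Corner points and C = -10x + 5y:
  (217/2, 469/4) → C = -1995/4
  (0, 35/4) → C = 175/4
  (21/11, 0) → C = -210/11
  (0, 0) → C = 0

The minimum is at (217/2, 469/4). Substituting into each constraint, equality holds for (1) and (2); the remaining constraints have slack.

(1) and (2)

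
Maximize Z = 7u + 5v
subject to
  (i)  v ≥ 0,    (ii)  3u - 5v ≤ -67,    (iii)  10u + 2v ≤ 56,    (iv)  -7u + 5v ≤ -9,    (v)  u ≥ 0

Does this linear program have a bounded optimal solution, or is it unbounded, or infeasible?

infeasible

The boundaries v = 0 and 10u + 2v = 56 meet at (28/5, 0), but that point violates 3u - 5v ≤ -67. Every candidate vertex is excluded by some other constraint, so the feasible region is empty.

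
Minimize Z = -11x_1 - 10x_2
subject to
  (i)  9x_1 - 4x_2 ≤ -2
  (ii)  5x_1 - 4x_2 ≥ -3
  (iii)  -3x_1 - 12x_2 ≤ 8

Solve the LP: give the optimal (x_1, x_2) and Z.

x_1 = 1/4, x_2 = 17/16, minimum Z = -107/8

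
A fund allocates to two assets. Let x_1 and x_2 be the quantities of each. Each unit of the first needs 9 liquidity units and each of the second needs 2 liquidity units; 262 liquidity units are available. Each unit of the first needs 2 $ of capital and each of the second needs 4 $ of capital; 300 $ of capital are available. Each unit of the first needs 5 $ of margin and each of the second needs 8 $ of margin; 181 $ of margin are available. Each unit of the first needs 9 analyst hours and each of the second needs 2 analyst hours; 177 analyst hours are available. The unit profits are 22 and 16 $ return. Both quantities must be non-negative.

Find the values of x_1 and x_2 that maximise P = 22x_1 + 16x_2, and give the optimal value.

Extreme points and P = 22x_1 + 16x_2:
  (0, 0) → P = 0
  (0, 181/8) → P = 362
  (59/3, 0) → P = 1298/3
  (17, 12) → P = 566

At the optimal vertex, 5x_1 + 8x_2 = 181 and 9x_1 + 2x_2 = 177.
Solving simultaneously gives x_1 = 17, x_2 = 12.

x_1 = 17, x_2 = 12, maximum P = 566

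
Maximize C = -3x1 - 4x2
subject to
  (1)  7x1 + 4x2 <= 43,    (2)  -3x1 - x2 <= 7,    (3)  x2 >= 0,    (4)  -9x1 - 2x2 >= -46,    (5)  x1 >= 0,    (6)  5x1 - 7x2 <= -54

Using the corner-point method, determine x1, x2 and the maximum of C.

x1 = 0, x2 = 54/7, maximum C = -216/7

Feasible corners and C = -3x1 - 4x2:
  (0, 43/4) → C = -43
  (85/69, 593/69) → C = -2627/69
  (0, 54/7) → C = -216/7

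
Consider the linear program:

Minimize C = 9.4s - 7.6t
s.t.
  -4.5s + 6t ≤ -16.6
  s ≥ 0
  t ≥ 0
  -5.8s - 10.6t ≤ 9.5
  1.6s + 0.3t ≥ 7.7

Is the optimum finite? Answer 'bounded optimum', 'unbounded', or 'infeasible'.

Extreme points and C = 9.4s - 7.6t:
  (1706/365, 809/1095) → C = 209804/5475
  (4.8125, 0) → C = 45.2375
The feasible region has finitely many vertices and no improving ray; the minimum is 209804/5475 at (1706/365, 809/1095).

bounded optimum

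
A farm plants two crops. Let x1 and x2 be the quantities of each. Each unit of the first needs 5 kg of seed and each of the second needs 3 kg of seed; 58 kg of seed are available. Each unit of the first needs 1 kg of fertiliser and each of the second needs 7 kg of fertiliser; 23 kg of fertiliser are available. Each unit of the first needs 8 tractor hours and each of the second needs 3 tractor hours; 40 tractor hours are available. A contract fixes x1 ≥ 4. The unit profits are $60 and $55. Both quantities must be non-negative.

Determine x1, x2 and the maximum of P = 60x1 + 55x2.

The optimum lies where 8x1 + 3x2 = 40 and x1 = 4.
Solving simultaneously gives x1 = 4, x2 = 8/3.

x1 = 4, x2 = 8/3, maximum P = 1160/3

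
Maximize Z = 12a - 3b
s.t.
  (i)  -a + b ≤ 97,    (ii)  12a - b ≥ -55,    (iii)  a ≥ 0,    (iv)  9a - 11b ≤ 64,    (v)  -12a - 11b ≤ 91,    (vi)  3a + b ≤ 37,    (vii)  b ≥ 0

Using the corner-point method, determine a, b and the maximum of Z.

Vertices and Z = 12a - 3b:
  (0, 37) → Z = -111
  (0, 0) → Z = 0
  (157/14, 47/14) → Z = 249/2
  (64/9, 0) → Z = 256/3

a = 157/14, b = 47/14, maximum Z = 249/2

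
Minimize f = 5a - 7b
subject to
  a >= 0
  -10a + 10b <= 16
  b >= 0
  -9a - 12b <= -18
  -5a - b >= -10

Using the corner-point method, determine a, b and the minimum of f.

Extreme points and f = 5a - 7b:
  (0, 8/5) → f = -56/5
  (0, 3/2) → f = -21/2
  (7/5, 3) → f = -14
  (2, 0) → f = 10

a = 7/5, b = 3, minimum f = -14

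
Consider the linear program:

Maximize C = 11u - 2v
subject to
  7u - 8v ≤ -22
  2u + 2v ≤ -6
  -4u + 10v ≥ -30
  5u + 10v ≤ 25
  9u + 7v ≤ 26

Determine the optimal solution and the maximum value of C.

Vertices and C = 11u - 2v:
  (-46/15, 1/15) → C = -508/15
  (-230/19, -149/19) → C = -2232/19
  (-11, 8) → C = -137
The feasible region is unbounded (it extends along (-5, -2), (-2, 1)), but C strictly decreases along every unbounded feasible direction, so there is no improving ray and the maximum is attained at a vertex.

u = -46/15, v = 1/15, maximum C = -508/15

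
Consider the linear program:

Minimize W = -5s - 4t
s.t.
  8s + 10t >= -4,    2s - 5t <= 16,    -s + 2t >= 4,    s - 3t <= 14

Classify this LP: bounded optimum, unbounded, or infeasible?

unbounded

From the feasible point (-24/13, 14/13), moving in the direction (2, 1) keeps every constraint satisfied while W decreases without bound.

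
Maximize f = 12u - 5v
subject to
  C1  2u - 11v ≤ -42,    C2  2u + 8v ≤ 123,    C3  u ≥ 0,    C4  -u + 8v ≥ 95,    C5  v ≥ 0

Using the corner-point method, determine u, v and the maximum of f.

u = 28/3, v = 313/24, maximum f = 1123/24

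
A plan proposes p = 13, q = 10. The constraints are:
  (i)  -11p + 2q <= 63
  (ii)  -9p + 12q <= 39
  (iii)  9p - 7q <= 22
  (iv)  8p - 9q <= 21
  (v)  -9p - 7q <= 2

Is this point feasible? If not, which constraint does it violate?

not feasible — violates (iii)

Constraint (iii): 9p - 7q = 47, which is not ≤ 22. All other constraints are satisfied.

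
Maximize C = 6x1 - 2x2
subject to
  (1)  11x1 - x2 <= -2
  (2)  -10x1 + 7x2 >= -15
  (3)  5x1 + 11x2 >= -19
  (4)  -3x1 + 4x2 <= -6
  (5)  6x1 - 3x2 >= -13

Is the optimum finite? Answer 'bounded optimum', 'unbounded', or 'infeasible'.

The boundaries 11x1 - x2 = -2 and -10x1 + 7x2 = -15 meet at (-29/67, -185/67), but that point violates 5x1 + 11x2 ≥ -19. Every candidate vertex is excluded by some other constraint, so the feasible region is empty.

infeasible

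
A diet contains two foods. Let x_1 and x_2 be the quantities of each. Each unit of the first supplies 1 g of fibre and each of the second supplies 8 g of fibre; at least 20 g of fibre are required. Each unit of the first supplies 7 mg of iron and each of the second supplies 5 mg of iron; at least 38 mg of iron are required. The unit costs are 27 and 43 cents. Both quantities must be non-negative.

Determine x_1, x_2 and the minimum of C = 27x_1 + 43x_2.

The feasible region is unbounded (it extends along (0, 1), (1, 0)), but C strictly increases along every unbounded feasible direction, so there is no improving ray and the minimum is attained at a vertex.

The binding constraints are x_1 + 8x_2 = 20 and 7x_1 + 5x_2 = 38.
Solving simultaneously gives x_1 = 4, x_2 = 2.

x_1 = 4, x_2 = 2, minimum C = 194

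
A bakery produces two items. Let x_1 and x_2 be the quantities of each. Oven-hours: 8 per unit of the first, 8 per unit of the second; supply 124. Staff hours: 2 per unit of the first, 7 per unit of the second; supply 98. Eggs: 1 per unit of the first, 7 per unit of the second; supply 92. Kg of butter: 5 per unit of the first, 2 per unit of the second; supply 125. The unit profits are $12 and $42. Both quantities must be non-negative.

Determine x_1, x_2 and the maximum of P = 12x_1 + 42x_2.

The optimum lies where 8x_1 + 8x_2 = 124 and x_1 + 7x_2 = 92.
Solving simultaneously gives x_1 = 11/4, x_2 = 51/4.

x_1 = 11/4, x_2 = 51/4, maximum P = 1137/2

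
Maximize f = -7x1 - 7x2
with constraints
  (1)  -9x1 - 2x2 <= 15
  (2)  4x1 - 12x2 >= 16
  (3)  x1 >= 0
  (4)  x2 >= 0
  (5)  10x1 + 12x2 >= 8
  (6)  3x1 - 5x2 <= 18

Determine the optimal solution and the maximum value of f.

x1 = 4, x2 = 0, maximum f = -28

Corner points and f = -7x1 - 7x2:
  (4, 0) → f = -28
  (17/2, 3/2) → f = -70
  (6, 0) → f = -42

The optimum lies where 4x1 - 12x2 = 16 and x2 = 0.
Solving simultaneously gives x1 = 4, x2 = 0.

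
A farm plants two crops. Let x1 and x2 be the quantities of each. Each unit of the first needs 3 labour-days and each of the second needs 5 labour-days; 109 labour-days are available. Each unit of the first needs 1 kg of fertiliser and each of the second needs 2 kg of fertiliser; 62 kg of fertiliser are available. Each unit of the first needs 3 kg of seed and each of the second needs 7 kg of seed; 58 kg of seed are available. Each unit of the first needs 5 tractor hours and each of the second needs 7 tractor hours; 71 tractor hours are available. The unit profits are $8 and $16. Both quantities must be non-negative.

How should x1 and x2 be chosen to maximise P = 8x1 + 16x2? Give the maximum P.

Feasible corners and P = 8x1 + 16x2:
  (0, 0) → P = 0
  (0, 58/7) → P = 928/7
  (71/5, 0) → P = 568/5
  (13/2, 11/2) → P = 140

x1 = 13/2, x2 = 11/2, maximum P = 140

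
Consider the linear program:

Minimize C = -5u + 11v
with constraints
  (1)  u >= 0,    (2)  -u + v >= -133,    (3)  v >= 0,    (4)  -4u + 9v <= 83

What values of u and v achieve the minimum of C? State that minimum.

Extreme points and C = -5u + 11v:
  (0, 0) → C = 0
  (0, 83/9) → C = 913/9
  (133, 0) → C = -665
  (256, 123) → C = 73

At the optimal vertex, -u + v = -133 and v = 0.
Solving simultaneously gives u = 133, v = 0.

u = 133, v = 0, minimum C = -665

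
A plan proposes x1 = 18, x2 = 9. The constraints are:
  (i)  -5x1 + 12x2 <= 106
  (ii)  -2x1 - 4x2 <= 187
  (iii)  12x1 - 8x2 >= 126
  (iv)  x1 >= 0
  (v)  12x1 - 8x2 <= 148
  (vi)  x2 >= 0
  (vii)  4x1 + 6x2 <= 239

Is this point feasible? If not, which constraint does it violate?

feasible

(i): 18 ≤ 106 ✓
(ii): -72 ≤ 187 ✓
(iii): 144 ≥ 126 ✓
(iv): 18 ≥ 0 ✓
(v): 144 ≤ 148 ✓
(vi): 9 ≥ 0 ✓
(vii): 126 ≤ 239 ✓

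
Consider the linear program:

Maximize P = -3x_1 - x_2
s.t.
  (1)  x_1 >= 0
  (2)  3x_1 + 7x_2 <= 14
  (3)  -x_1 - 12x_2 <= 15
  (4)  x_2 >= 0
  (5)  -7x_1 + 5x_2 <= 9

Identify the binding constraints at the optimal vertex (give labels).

Corner points and P = -3x_1 - x_2:
  (0, 0) → P = 0
  (0, 9/5) → P = -9/5
  (14/3, 0) → P = -14
  (7/64, 125/64) → P = -73/32

The maximum is at (0, 0). Substituting into each constraint, equality holds for (1) and (4); the remaining constraints have slack.

(1) and (4)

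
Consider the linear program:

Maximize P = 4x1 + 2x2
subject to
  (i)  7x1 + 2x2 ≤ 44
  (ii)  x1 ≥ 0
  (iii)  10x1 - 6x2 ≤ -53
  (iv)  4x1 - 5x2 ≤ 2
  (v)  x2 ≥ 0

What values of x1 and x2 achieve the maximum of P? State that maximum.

At the optimal vertex, 7x1 + 2x2 = 44 and x1 = 0.
Solving simultaneously gives x1 = 0, x2 = 22.

x1 = 0, x2 = 22, maximum P = 44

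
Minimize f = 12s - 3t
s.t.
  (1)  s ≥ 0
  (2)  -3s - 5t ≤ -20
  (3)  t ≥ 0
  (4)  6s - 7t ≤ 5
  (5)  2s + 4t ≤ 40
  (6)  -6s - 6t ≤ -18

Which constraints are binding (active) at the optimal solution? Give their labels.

(1) and (5)

Extreme points and f = 12s - 3t:
  (0, 4) → f = -12
  (0, 10) → f = -30
  (55/17, 35/17) → f = 555/17
  (150/19, 115/19) → f = 1455/19

The minimum is at (0, 10). Substituting into each constraint, equality holds for (1) and (5); the remaining constraints have slack.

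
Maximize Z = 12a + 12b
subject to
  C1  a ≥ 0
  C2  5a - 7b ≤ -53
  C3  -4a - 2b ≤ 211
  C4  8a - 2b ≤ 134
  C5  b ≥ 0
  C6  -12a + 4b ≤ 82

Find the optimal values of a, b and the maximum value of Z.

a = 175/2, b = 283, maximum Z = 4446

Vertices and Z = 12a + 12b:
  (0, 53/7) → Z = 636/7
  (0, 41/2) → Z = 246
  (522/23, 547/23) → Z = 12828/23
  (175/2, 283) → Z = 4446

The optimum lies where 8a - 2b = 134 and -12a + 4b = 82.
Solving simultaneously gives a = 175/2, b = 283.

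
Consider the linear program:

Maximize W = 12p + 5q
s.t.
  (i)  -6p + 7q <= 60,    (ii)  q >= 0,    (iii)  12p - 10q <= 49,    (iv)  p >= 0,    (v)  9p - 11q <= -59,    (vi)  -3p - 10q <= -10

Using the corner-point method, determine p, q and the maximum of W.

Corner points and W = 12p + 5q:
  (943/24, 169/4) → W = 2731/4
  (0, 60/7) → W = 300/7
  (1129/42, 383/14) → W = 6431/14
  (0, 59/11) → W = 295/11

The optimum lies where -6p + 7q = 60 and 12p - 10q = 49.
Solving simultaneously gives p = 943/24, q = 169/4.

p = 943/24, q = 169/4, maximum W = 2731/4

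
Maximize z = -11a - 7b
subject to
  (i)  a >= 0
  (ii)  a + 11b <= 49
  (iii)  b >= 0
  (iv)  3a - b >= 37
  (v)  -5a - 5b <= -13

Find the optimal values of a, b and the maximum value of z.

Vertices and z = -11a - 7b:
  (49, 0) → z = -539
  (228/17, 55/17) → z = -2893/17
  (37/3, 0) → z = -407/3

The optimum lies where b = 0 and 3a - b = 37.
Solving simultaneously gives a = 37/3, b = 0.

a = 37/3, b = 0, maximum z = -407/3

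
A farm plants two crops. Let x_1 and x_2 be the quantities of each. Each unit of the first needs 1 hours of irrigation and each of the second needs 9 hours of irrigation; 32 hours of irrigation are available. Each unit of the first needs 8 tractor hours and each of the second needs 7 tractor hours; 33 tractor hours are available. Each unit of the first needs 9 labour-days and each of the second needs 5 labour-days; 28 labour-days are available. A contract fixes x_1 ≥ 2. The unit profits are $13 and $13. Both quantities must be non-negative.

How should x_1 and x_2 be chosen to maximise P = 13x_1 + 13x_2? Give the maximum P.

x_1 = 2, x_2 = 2, maximum P = 52

Corner points and P = 13x_1 + 13x_2:
  (28/9, 0) → P = 364/9
  (2, 0) → P = 26
  (2, 2) → P = 52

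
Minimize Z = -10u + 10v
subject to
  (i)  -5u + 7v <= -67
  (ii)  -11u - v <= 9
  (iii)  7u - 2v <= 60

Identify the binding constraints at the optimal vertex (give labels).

Vertices and Z = -10u + 10v:
  (2/41, -391/41) → Z = -3930/41
  (22/3, -13/3) → Z = -350/3
  (42/29, -723/29) → Z = -7650/29

The minimum is at (42/29, -723/29). Substituting into each constraint, equality holds for (ii) and (iii); the remaining constraints have slack.

(ii) and (iii)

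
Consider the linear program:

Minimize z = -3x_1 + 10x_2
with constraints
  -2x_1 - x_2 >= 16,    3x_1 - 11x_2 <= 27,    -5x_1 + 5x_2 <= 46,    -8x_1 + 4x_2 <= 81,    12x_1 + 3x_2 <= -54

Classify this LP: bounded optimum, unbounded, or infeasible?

bounded optimum

Corner points and z = -3x_1 + 10x_2:
  (-149/25, -102/25) → z = -573/25
  (-42/5, 4/5) → z = 166/5
  (-999/76, -459/76) → z = -1593/76
  (-221/20, -37/20) → z = 293/20
The feasible region has finitely many vertices and no improving ray; the minimum is -573/25 at (-149/25, -102/25).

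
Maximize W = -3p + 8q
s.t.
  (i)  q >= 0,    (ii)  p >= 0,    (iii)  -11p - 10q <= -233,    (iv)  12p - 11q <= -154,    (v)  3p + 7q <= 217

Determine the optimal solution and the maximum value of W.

p = 0, q = 31, maximum W = 248

Feasible corners and W = -3p + 8q:
  (0, 233/10) → W = 932/5
  (0, 31) → W = 248
  (1023/241, 4490/241) → W = 32851/241
  (1309/117, 1022/39) → W = 2289/13

At the optimal vertex, p = 0 and 3p + 7q = 217.
Solving simultaneously gives p = 0, q = 31.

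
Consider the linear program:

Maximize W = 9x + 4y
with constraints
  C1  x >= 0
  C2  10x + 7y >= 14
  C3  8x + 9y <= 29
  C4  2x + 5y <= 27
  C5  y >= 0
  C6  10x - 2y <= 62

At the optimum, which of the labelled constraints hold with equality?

C3 and C5

Extreme points and W = 9x + 4y:
  (0, 2) → W = 8
  (0, 29/9) → W = 116/9
  (7/5, 0) → W = 63/5
  (29/8, 0) → W = 261/8

The maximum is at (29/8, 0). Substituting into each constraint, equality holds for C3 and C5; the remaining constraints have slack.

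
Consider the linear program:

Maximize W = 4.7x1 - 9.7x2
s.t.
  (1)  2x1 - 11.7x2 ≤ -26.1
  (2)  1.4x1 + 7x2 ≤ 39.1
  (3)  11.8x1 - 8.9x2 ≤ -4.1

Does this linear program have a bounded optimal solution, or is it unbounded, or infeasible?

bounded optimum

Vertices and W = 4.7x1 - 9.7x2:
  (9216/6013, 14989/6013) → W = -1020781/60130
  (31929/9506, 23356/4753) → W = -3030401/95060
The feasible region has finitely many vertices and no improving ray; the maximum is -1020781/60130 at (9216/6013, 14989/6013).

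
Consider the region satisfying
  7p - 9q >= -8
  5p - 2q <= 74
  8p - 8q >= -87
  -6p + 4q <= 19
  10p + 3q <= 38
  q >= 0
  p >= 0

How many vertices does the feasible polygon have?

Of the 21 pairwise boundary intersections, those satisfying every inequality are:
  (106/37, 346/111)
  (0, 8/9)
  (19/5, 0)
  (0, 0)

4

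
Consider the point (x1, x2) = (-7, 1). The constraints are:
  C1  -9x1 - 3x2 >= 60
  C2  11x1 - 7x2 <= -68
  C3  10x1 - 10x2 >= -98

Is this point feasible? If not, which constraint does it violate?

C1: 60 ≥ 60 ✓
C2: -84 ≤ -68 ✓
C3: -80 ≥ -98 ✓

feasible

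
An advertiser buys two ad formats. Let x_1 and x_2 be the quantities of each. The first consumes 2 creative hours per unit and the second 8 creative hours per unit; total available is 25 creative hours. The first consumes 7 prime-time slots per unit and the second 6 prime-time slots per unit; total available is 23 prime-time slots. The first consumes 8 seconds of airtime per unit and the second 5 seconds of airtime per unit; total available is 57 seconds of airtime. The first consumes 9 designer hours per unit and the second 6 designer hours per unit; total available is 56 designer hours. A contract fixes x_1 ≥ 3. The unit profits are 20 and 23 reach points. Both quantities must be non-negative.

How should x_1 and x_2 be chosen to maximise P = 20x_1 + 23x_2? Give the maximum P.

x_1 = 3, x_2 = 1/3, maximum P = 203/3

Vertices and P = 20x_1 + 23x_2:
  (23/7, 0) → P = 460/7
  (3, 0) → P = 60
  (3, 1/3) → P = 203/3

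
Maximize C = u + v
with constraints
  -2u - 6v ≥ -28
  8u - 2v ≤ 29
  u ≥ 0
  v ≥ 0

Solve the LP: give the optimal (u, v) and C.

u = 115/26, v = 83/26, maximum C = 99/13

Extreme points and C = u + v:
  (115/26, 83/26) → C = 99/13
  (0, 14/3) → C = 14/3
  (29/8, 0) → C = 29/8
  (0, 0) → C = 0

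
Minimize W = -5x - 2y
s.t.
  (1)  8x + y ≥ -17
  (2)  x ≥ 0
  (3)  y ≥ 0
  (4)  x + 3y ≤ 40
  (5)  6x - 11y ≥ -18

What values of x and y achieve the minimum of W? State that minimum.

Feasible corners and W = -5x - 2y:
  (0, 0) → W = 0
  (0, 18/11) → W = -36/11
  (40, 0) → W = -200
  (386/29, 258/29) → W = -2446/29

The binding constraints are y = 0 and x + 3y = 40.
Solving simultaneously gives x = 40, y = 0.

x = 40, y = 0, minimum W = -200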